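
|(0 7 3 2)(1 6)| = 4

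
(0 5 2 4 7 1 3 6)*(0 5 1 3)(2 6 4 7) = (0 1)(2 7 3 4)(5 6)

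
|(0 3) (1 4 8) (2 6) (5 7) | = 6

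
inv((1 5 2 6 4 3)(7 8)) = (1 3 4 6 2 5)(7 8)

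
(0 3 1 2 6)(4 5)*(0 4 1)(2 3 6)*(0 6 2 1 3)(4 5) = (0 2 1)(3 6 5)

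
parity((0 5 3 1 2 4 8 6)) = odd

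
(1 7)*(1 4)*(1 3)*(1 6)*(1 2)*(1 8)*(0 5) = (0 5)(1 7 4 3 6 2 8)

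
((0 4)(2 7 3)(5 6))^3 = (0 4)(5 6)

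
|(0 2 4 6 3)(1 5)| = 10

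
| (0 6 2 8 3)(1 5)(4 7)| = 10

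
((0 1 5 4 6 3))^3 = (0 4)(1 6)(3 5)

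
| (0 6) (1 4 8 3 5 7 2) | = 14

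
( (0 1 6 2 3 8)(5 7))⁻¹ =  (0 8 3 2 6 1)(5 7)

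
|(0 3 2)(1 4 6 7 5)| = 15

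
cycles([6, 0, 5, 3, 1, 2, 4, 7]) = (0 6 4 1)(2 5)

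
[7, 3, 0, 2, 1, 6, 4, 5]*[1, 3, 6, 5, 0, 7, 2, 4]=[4, 5, 1, 6, 3, 2, 0, 7]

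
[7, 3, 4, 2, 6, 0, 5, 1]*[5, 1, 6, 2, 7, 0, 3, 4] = [4, 2, 7, 6, 3, 5, 0, 1]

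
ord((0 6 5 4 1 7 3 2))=8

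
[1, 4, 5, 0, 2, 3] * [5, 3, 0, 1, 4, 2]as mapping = [0→3, 1→4, 2→2, 3→5, 4→0, 5→1]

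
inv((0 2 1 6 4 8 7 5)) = (0 5 7 8 4 6 1 2)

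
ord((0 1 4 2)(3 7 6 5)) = 4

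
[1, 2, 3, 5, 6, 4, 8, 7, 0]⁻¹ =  [8, 0, 1, 2, 5, 3, 4, 7, 6]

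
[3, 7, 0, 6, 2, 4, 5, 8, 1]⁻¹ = [2, 8, 4, 0, 5, 6, 3, 1, 7]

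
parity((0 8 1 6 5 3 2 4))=odd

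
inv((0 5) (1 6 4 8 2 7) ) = (0 5) (1 7 2 8 4 6) 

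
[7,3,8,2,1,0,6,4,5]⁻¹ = [5,4,3,1,7,8,6,0,2]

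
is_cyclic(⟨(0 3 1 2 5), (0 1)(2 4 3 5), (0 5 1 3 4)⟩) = no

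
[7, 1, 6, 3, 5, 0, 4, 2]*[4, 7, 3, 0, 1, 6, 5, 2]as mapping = [0→2, 1→7, 2→5, 3→0, 4→6, 5→4, 6→1, 7→3]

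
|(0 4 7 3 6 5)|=6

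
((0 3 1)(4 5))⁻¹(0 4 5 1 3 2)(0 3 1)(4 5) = (0 1 2 3 5 4)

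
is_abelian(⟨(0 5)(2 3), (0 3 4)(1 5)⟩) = no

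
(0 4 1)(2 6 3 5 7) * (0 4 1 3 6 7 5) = (0 1 4 3)(2 7)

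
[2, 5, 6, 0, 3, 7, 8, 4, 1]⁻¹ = [3, 8, 0, 4, 7, 1, 2, 5, 6]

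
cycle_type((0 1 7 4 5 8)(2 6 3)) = 3.6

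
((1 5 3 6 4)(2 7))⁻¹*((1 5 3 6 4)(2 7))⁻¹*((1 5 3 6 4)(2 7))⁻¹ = (1 3 4 5 6)(2 7)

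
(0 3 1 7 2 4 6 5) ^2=(0 1 2 6) (3 7 4 5) 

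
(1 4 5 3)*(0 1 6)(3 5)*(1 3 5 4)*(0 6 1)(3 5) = (0 5 4 3 1)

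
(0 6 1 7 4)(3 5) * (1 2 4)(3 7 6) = (0 3 5 7 1 6 2 4)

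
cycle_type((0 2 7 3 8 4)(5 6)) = 2.6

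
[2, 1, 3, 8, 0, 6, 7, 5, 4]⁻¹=[4, 1, 0, 2, 8, 7, 5, 6, 3]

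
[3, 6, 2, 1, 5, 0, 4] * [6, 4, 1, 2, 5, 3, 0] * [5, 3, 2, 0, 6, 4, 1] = [2, 5, 3, 6, 0, 1, 4]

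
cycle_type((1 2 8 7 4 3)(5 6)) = 2.6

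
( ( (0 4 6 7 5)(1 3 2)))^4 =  (0 5 7 6 4)(1 3 2)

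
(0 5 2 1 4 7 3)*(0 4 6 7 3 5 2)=(0 2 1 6 7 5)(3 4)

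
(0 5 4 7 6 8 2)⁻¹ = (0 2 8 6 7 4 5)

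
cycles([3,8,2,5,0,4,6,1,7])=(0 3 5 4)(1 8 7)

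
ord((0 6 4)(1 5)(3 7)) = 6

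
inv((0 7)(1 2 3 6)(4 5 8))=(0 7)(1 6 3 2)(4 8 5)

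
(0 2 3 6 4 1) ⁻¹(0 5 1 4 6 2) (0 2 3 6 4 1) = (0 1 4 3 2 5) 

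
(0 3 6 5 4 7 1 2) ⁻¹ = (0 2 1 7 4 5 6 3) 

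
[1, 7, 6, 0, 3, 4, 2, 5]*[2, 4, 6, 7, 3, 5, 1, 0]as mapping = [0→4, 1→0, 2→1, 3→2, 4→7, 5→3, 6→6, 7→5]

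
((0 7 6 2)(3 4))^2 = (0 6)(2 7)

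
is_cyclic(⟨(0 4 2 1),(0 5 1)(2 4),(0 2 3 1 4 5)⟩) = no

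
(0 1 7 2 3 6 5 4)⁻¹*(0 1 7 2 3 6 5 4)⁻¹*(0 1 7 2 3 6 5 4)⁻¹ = (0 6 7 4 3 1 5 2)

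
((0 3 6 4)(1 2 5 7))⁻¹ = (0 4 6 3)(1 7 5 2)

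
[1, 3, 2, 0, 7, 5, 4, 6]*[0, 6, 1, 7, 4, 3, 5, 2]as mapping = [0→6, 1→7, 2→1, 3→0, 4→2, 5→3, 6→4, 7→5]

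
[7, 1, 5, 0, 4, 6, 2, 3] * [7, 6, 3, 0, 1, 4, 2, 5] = [5, 6, 4, 7, 1, 2, 3, 0]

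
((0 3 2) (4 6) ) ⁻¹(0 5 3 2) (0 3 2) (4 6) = (0 3 5 2) 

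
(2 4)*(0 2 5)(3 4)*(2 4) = (0 4 5)(2 3)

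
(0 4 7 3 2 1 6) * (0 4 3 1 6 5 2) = (0 3)(1 5 2 6 4 7)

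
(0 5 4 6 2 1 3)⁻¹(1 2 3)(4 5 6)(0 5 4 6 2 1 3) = (0 3 1)(2 6 4)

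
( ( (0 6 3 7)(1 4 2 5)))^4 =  ()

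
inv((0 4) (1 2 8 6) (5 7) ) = (0 4) (1 6 8 2) (5 7) 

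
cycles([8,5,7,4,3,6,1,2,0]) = (0 8)(1 5 6)(2 7)(3 4)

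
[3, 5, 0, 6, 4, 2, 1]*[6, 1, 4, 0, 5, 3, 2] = [0, 3, 6, 2, 5, 4, 1]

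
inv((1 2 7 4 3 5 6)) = (1 6 5 3 4 7 2)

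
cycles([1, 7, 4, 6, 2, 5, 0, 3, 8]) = (0 1 7 3 6)(2 4)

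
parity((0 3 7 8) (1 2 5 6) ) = even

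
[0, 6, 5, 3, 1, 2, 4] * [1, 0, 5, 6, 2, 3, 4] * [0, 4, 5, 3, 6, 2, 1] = [4, 6, 3, 1, 0, 2, 5]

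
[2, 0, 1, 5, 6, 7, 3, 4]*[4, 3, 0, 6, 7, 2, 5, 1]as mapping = [0→0, 1→4, 2→3, 3→2, 4→5, 5→1, 6→6, 7→7]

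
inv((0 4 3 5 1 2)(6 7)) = (0 2 1 5 3 4)(6 7)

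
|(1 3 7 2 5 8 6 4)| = 8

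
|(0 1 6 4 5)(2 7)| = 10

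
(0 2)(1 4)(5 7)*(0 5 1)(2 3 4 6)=(0 3 4)(1 6 2 5 7)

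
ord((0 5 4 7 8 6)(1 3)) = 6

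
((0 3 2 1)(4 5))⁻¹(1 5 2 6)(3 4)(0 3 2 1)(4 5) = (0 4 1 6)(2 5)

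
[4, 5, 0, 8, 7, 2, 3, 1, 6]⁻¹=[2, 7, 5, 6, 0, 1, 8, 4, 3]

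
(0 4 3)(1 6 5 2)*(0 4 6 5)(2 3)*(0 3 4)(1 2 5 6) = (0 1 6 3)(4 5)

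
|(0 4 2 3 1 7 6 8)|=8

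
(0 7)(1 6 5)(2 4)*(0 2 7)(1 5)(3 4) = (1 6)(2 3 4 7)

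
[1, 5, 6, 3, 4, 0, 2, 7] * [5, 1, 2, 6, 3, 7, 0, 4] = [1, 7, 0, 6, 3, 5, 2, 4] 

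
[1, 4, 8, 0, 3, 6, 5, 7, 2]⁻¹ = [3, 0, 8, 4, 1, 6, 5, 7, 2]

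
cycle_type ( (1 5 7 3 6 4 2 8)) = 8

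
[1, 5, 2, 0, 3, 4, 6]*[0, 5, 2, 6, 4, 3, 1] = [5, 3, 2, 0, 6, 4, 1] 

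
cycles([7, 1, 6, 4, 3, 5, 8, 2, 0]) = (0 7 2 6 8)(3 4)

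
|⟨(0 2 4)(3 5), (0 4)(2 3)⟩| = 120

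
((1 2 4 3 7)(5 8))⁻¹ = (1 7 3 4 2)(5 8)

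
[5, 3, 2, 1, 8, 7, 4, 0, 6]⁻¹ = [7, 3, 2, 1, 6, 0, 8, 5, 4]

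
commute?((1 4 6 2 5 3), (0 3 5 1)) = no:(1 4 6 2 5 3)*(0 3 5 1) = (0 3)(1 4 6 2), (0 3 5 1)*(1 4 6 2 5 3) = (0 1)(2 5 4 6)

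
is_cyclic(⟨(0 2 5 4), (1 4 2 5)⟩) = no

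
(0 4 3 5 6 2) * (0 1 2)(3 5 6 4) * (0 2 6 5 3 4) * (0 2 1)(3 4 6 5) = (0 6 1 5 2)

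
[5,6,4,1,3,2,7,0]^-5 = [4,0,1,7,6,3,5,2]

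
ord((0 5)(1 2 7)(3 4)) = 6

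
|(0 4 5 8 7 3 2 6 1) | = 9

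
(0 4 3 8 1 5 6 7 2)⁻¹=(0 2 7 6 5 1 8 3 4)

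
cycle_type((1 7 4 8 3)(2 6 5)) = 3.5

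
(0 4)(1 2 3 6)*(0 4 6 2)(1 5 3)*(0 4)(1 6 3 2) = (0 3 1 4)(2 6 5)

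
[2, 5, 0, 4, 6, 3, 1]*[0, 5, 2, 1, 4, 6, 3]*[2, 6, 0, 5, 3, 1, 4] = [0, 4, 2, 3, 5, 6, 1]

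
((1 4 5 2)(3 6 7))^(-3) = (1 4 5 2)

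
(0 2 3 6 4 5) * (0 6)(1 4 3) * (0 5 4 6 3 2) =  (1 6 2)(3 5)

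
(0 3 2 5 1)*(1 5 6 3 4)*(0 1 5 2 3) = (0 4 5 2 6)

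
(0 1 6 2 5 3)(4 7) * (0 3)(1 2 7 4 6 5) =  (0 2 1 5)(6 7)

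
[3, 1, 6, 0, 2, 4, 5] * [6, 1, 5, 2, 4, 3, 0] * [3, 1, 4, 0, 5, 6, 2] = [4, 1, 3, 2, 6, 5, 0]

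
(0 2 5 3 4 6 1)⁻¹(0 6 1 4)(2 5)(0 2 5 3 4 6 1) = (0 6 2 1)(3 5)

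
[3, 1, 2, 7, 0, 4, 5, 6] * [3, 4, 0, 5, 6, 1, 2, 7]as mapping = [0→5, 1→4, 2→0, 3→7, 4→3, 5→6, 6→1, 7→2]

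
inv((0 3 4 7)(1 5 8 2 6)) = (0 7 4 3)(1 6 2 8 5)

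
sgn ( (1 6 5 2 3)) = 1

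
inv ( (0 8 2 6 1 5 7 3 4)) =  (0 4 3 7 5 1 6 2 8)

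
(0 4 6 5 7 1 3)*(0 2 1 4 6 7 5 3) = (0 6 3 2 1)(4 7)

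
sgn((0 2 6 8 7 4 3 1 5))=1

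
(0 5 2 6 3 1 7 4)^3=(0 6 7 5 3 4 2 1)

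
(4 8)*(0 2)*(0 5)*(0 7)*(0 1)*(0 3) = (0 2 5 7 1 3)(4 8)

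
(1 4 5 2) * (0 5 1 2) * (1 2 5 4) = (0 4 2 5)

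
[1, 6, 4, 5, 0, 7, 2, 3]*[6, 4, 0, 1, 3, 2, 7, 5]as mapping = [0→4, 1→7, 2→3, 3→2, 4→6, 5→5, 6→0, 7→1]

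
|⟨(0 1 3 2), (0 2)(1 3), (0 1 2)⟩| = 24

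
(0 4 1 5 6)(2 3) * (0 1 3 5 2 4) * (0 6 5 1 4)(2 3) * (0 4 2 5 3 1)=(0 6 2)(3 4 5)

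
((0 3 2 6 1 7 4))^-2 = (0 7 6 3 4 1 2)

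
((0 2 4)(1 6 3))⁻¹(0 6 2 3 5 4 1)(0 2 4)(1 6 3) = (0 6 2 3 4 1 5)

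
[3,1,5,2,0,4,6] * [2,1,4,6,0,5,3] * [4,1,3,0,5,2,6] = [6,1,2,5,3,4,0]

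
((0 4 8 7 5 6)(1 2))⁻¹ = (0 6 5 7 8 4)(1 2)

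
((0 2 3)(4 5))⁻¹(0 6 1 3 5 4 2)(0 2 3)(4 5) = (0 4 5 3 2 6 1)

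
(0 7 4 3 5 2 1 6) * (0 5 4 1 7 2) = (0 2 7 1 6 5)(3 4)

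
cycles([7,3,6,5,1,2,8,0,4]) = (0 7)(1 3 5 2 6 8 4)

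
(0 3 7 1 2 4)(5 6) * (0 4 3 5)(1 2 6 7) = (0 5 7 2 3 1 6)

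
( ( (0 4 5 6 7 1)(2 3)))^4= (0 7 5)(1 6 4)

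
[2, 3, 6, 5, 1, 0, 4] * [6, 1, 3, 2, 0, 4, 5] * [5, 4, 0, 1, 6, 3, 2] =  [1, 0, 3, 6, 4, 2, 5]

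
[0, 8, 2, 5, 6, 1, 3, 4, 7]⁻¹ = [0, 5, 2, 6, 7, 3, 4, 8, 1]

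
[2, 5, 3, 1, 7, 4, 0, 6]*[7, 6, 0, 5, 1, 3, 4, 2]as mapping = [0→0, 1→3, 2→5, 3→6, 4→2, 5→1, 6→7, 7→4]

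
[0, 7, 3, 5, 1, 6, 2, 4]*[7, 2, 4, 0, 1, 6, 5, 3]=[7, 3, 0, 6, 2, 5, 4, 1]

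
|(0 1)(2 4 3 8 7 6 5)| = 14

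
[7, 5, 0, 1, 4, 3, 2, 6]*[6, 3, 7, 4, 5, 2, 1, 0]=[0, 2, 6, 3, 5, 4, 7, 1]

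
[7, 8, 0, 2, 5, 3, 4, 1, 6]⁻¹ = [2, 7, 3, 5, 6, 4, 8, 0, 1]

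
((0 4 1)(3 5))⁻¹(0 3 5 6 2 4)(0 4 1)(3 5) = (1 4 5 3 6 2)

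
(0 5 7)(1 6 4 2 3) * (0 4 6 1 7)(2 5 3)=(0 3 7 4 5)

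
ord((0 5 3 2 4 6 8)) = 7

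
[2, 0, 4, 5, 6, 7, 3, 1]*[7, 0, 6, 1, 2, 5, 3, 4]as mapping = [0→6, 1→7, 2→2, 3→5, 4→3, 5→4, 6→1, 7→0]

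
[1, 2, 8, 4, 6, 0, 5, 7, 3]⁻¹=[5, 0, 1, 8, 3, 6, 4, 7, 2]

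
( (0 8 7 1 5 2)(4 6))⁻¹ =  (0 2 5 1 7 8)(4 6)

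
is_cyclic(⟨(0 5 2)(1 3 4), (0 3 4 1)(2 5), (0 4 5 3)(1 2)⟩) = no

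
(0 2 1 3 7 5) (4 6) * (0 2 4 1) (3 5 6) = (0 4 3 7 6 1 5 2) 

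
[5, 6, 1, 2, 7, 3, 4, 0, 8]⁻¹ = [7, 2, 3, 5, 6, 0, 1, 4, 8]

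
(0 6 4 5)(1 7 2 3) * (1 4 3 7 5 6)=(0 1 5)(2 7)(3 4 6)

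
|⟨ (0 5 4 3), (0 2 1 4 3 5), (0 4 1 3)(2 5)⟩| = 720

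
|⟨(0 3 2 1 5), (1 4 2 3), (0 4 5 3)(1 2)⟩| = 720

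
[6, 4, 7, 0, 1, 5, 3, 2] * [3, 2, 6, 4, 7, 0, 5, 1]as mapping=[0→5, 1→7, 2→1, 3→3, 4→2, 5→0, 6→4, 7→6]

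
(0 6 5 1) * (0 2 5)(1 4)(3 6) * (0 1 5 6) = (0 3)(1 2 6)(4 5)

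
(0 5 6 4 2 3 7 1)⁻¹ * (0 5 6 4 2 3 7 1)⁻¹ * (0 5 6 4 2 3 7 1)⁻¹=(0 3 6 1 2 5 7 4)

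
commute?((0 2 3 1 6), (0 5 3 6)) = no:(0 2 3 1 6)*(0 5 3 6) = (0 2 6 5 3 1), (0 5 3 6)*(0 2 3 1 6) = (0 5 1 6 2 3)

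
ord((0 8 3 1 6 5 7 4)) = 8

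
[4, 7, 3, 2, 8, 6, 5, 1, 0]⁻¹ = [8, 7, 3, 2, 0, 6, 5, 1, 4]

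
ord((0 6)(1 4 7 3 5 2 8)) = 14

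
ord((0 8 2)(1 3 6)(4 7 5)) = 3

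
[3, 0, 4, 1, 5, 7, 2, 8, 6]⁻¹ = [1, 3, 6, 0, 2, 4, 8, 5, 7]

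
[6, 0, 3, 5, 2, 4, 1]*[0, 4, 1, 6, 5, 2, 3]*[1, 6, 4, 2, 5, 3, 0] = [2, 1, 0, 4, 6, 3, 5]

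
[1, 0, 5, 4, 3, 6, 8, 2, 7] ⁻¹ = [1, 0, 7, 4, 3, 2, 5, 8, 6] 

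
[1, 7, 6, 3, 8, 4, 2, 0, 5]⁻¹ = [7, 0, 6, 3, 5, 8, 2, 1, 4]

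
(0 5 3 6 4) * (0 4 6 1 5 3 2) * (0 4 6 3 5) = (0 5 2 4 6 3 1)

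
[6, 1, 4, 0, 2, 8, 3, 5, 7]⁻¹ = [3, 1, 4, 6, 2, 7, 0, 8, 5]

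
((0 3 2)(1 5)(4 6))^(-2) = (0 3 2)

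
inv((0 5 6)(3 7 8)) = (0 6 5)(3 8 7)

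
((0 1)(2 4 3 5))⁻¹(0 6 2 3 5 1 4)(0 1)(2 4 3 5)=(0 3 1 6 4 5 2)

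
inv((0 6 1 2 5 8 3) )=(0 3 8 5 2 1 6) 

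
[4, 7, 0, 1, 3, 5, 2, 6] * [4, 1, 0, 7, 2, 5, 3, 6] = [2, 6, 4, 1, 7, 5, 0, 3]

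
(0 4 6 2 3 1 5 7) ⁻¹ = (0 7 5 1 3 2 6 4) 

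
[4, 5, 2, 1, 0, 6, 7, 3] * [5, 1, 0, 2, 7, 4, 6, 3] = [7, 4, 0, 1, 5, 6, 3, 2]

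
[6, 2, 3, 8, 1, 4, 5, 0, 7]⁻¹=[7, 4, 1, 2, 5, 6, 0, 8, 3]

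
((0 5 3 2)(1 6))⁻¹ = (0 2 3 5)(1 6)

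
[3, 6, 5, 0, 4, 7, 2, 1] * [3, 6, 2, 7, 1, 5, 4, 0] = [7, 4, 5, 3, 1, 0, 2, 6]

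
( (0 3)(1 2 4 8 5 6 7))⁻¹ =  (0 3)(1 7 6 5 8 4 2)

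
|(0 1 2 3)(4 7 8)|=12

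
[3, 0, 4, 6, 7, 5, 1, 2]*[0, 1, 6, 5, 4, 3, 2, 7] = [5, 0, 4, 2, 7, 3, 1, 6]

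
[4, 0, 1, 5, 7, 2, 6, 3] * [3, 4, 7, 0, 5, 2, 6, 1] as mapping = [0→5, 1→3, 2→4, 3→2, 4→1, 5→7, 6→6, 7→0] 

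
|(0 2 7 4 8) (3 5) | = 10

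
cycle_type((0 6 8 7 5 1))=6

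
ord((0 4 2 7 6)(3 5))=10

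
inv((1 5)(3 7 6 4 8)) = (1 5)(3 8 4 6 7)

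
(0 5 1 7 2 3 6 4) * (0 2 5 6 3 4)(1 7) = (0 6)(2 4)(5 7)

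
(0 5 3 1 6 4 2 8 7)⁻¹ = (0 7 8 2 4 6 1 3 5)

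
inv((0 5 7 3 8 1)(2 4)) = (0 1 8 3 7 5)(2 4)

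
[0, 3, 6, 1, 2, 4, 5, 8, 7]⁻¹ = [0, 3, 4, 1, 5, 6, 2, 8, 7]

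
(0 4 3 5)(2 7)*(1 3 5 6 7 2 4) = (0 1 3 6 7 4 5)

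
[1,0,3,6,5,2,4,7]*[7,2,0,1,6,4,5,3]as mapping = [0→2,1→7,2→1,3→5,4→4,5→0,6→6,7→3]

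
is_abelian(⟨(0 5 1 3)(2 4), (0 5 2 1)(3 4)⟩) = no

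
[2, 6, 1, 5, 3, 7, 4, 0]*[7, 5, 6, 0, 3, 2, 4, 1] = [6, 4, 5, 2, 0, 1, 3, 7]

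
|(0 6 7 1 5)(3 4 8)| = 15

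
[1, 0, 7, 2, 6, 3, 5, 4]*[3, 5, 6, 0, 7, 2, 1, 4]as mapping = [0→5, 1→3, 2→4, 3→6, 4→1, 5→0, 6→2, 7→7]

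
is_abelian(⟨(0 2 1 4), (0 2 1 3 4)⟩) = no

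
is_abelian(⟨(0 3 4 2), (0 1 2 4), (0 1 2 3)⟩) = no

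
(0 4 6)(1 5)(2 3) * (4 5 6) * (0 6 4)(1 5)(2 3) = (0 1 4)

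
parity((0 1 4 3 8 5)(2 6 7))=odd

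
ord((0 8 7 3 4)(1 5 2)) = 15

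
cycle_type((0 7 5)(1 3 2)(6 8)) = 2.3^2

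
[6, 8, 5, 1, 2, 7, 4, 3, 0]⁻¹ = [8, 3, 4, 7, 6, 2, 0, 5, 1]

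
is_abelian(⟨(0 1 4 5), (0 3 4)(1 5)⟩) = no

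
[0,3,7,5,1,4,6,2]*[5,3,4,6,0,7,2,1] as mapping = [0→5,1→6,2→1,3→7,4→3,5→0,6→2,7→4] 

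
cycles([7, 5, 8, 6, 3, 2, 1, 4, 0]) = (0 7 4 3 6 1 5 2 8)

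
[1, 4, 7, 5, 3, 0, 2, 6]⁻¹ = [5, 0, 6, 4, 1, 3, 7, 2]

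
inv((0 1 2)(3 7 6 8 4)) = (0 2 1)(3 4 8 6 7)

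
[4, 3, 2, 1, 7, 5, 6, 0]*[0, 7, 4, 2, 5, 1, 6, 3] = [5, 2, 4, 7, 3, 1, 6, 0]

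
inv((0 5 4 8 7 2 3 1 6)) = (0 6 1 3 2 7 8 4 5)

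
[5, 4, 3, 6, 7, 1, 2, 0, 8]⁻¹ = [7, 5, 6, 2, 1, 0, 3, 4, 8]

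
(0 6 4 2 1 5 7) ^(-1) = (0 7 5 1 2 4 6) 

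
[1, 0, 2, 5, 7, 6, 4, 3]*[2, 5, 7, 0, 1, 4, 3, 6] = [5, 2, 7, 4, 6, 3, 1, 0]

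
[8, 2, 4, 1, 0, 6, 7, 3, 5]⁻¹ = [4, 3, 1, 7, 2, 8, 5, 6, 0]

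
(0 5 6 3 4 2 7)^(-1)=(0 7 2 4 3 6 5)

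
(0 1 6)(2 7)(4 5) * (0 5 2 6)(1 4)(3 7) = (0 4 2 3 7 6 5 1)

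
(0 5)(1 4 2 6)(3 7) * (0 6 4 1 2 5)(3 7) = (2 4 5 6)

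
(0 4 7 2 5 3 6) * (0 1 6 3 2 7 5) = (0 4 5 2)(1 6)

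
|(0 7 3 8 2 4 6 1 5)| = 9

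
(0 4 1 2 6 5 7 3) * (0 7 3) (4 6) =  (0 6 5 3 7) (1 2 4) 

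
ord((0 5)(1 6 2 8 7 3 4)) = 14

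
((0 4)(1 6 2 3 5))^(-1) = (0 4)(1 5 3 2 6)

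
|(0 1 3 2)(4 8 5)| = 12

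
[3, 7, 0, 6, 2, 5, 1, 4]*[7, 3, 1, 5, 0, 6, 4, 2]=[5, 2, 7, 4, 1, 6, 3, 0]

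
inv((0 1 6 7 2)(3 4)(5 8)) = (0 2 7 6 1)(3 4)(5 8)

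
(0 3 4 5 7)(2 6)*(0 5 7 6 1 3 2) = (0 2 1 3 4 7 5 6)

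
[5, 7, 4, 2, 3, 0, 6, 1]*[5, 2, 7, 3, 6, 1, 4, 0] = [1, 0, 6, 7, 3, 5, 4, 2]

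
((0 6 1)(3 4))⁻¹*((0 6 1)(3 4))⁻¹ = (0 6 1)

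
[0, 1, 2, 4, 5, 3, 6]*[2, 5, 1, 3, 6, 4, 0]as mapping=[0→2, 1→5, 2→1, 3→6, 4→4, 5→3, 6→0]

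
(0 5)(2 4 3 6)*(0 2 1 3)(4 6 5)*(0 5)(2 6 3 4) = (0 2 3)(1 4 5 6)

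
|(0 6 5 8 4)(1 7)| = 10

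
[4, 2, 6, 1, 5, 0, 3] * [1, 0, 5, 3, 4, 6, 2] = [4, 5, 2, 0, 6, 1, 3]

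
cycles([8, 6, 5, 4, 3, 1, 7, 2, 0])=(0 8)(1 6 7 2 5)(3 4)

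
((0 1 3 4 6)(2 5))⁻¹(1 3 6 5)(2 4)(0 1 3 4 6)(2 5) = (0 2 3 4)(5 6)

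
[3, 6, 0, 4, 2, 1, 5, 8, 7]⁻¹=[2, 5, 4, 0, 3, 6, 1, 8, 7]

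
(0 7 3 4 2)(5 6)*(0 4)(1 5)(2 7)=(0 2 4 7 3)(1 5 6)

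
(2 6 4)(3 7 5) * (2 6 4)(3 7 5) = (2 4 6)(3 5 7)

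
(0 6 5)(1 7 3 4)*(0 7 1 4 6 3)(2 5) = (0 3 6 2 5 7)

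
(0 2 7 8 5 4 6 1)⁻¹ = (0 1 6 4 5 8 7 2)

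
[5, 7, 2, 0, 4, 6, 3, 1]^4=[0, 1, 2, 3, 4, 5, 6, 7]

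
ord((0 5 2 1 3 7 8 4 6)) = 9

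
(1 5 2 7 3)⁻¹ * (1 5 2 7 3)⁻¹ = (1 7 5 3 2)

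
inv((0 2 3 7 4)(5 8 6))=(0 4 7 3 2)(5 6 8)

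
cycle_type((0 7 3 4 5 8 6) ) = 7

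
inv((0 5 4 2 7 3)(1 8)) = (0 3 7 2 4 5)(1 8)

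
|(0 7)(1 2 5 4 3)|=10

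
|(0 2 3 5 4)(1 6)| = 10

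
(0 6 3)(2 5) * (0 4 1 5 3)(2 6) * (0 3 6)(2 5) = (0 5)(1 2 6 3 4)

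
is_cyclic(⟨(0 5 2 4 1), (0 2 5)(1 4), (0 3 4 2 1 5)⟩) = no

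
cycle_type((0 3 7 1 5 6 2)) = 7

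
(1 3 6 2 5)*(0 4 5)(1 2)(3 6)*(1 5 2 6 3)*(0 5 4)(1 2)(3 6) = (1 6 4)(2 5 3)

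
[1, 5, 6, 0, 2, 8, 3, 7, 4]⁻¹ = [3, 0, 4, 6, 8, 1, 2, 7, 5]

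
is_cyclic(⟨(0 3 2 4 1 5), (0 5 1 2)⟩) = no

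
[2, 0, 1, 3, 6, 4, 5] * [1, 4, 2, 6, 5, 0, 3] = [2, 1, 4, 6, 3, 5, 0]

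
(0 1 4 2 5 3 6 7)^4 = (0 5)(1 3)(2 7)(4 6)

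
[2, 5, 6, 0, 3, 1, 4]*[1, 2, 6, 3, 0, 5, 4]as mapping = [0→6, 1→5, 2→4, 3→1, 4→3, 5→2, 6→0]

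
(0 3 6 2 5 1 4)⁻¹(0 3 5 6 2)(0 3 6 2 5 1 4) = (1 2 5 3 6)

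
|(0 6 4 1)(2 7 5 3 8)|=20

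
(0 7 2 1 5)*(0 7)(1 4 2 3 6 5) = (2 4)(3 6 5 7)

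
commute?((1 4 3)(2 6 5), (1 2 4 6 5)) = no:(1 4 3)(2 6 5)*(1 2 4 6 5) = (1 6)(2 5 4 3), (1 2 4 6 5)*(1 4 3)(2 6 5) = (1 6 2 3)(4 5)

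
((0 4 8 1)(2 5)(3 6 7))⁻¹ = (0 1 8 4)(2 5)(3 7 6)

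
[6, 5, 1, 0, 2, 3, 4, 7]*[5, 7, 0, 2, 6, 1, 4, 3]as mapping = [0→4, 1→1, 2→7, 3→5, 4→0, 5→2, 6→6, 7→3]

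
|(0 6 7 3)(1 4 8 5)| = 4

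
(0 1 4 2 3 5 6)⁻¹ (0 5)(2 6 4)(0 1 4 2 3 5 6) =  (0 2 3)(1 6)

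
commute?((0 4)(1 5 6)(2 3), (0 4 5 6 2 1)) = no:(0 4)(1 5 6)(2 3) * (0 4 5 6 2 1) = (0 5 2 3 1 6), (0 4 5 6 2 1) * (0 4)(1 5 6)(2 3) = (1 4 6 3 2 5)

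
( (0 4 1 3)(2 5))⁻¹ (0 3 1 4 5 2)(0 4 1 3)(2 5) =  (0 3 1 2 5 4)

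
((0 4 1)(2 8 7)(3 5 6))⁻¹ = (0 1 4)(2 7 8)(3 6 5)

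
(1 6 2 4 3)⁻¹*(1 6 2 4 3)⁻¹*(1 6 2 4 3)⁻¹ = (1 2 3 6 4)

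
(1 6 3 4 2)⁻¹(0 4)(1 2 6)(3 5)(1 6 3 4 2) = (0 2)(1 3 6)(4 5)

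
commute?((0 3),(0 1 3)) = no:(0 3)*(0 1 3) = (1 3),(0 1 3)*(0 3) = (0 1)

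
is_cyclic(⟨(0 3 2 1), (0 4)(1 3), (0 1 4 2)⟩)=no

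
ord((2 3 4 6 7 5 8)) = 7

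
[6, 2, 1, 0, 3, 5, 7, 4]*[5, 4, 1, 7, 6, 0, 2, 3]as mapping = [0→2, 1→1, 2→4, 3→5, 4→7, 5→0, 6→3, 7→6]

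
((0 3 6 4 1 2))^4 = (0 1 6)(2 4 3)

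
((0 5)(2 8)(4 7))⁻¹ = (0 5)(2 8)(4 7)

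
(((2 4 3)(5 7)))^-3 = (5 7)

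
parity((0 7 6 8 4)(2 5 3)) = even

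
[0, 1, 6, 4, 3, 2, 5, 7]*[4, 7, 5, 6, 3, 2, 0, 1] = [4, 7, 0, 3, 6, 5, 2, 1]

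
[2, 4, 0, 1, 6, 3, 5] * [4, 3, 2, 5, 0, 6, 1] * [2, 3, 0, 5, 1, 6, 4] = [0, 2, 1, 5, 3, 6, 4]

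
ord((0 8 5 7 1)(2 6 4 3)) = 20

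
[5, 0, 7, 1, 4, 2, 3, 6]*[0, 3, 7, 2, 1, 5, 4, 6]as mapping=[0→5, 1→0, 2→6, 3→3, 4→1, 5→7, 6→2, 7→4]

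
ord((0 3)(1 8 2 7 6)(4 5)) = 10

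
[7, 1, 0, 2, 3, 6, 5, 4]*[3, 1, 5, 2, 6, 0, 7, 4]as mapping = [0→4, 1→1, 2→3, 3→5, 4→2, 5→7, 6→0, 7→6]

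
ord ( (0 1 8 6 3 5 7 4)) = 8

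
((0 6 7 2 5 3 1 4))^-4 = (0 5)(1 7)(2 4)(3 6)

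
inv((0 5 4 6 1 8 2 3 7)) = (0 7 3 2 8 1 6 4 5)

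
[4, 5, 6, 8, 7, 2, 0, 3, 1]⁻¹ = [6, 8, 5, 7, 0, 1, 2, 4, 3]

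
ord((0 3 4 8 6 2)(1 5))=6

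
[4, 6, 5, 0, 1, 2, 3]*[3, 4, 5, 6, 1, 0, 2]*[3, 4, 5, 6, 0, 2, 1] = [4, 5, 3, 6, 0, 2, 1]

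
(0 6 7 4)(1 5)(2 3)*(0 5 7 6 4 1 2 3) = (0 4 5 2)(1 7)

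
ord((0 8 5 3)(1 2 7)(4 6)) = 12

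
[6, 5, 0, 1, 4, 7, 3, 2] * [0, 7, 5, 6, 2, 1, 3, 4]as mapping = [0→3, 1→1, 2→0, 3→7, 4→2, 5→4, 6→6, 7→5]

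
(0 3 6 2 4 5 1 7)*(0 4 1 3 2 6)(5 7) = (0 2 1 5 3)(4 7)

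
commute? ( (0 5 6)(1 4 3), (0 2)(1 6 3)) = no: (0 5 6)(1 4 3)*(0 2)(1 6 3) = (0 5 3 6 2)(1 4), (0 2)(1 6 3)*(0 5 6)(1 4 3) = (0 2 5 6 1)(3 4)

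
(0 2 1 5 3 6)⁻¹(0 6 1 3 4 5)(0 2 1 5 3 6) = (0 5 6 4 3 2)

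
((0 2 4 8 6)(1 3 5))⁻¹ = (0 6 8 4 2)(1 5 3)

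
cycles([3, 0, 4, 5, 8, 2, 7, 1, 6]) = (0 3 5 2 4 8 6 7 1)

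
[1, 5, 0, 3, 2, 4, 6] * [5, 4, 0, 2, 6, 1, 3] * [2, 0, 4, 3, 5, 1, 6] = [5, 0, 1, 4, 2, 6, 3]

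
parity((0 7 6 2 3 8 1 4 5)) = even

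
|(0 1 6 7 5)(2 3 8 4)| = 20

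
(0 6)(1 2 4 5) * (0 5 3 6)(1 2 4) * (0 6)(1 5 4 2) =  (0 6 4 3)(1 2 5)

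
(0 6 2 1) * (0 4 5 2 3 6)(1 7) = (1 4 5 2 7)(3 6)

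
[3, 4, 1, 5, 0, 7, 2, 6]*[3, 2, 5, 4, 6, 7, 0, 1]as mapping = [0→4, 1→6, 2→2, 3→7, 4→3, 5→1, 6→5, 7→0]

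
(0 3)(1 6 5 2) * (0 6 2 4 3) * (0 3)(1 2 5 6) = (0 3 1 5 4)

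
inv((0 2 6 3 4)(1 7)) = (0 4 3 6 2)(1 7)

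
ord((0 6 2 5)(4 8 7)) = 12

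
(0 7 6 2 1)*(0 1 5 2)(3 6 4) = (0 7 4 3 6)(2 5)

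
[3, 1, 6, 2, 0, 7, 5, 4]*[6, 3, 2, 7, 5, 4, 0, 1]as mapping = [0→7, 1→3, 2→0, 3→2, 4→6, 5→1, 6→4, 7→5]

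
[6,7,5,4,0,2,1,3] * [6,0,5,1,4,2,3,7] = [3,7,2,4,6,5,0,1]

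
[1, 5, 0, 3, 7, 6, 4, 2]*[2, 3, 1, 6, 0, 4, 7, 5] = [3, 4, 2, 6, 5, 7, 0, 1]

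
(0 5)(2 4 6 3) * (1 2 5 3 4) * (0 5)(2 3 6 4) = (0 6 2 1 3)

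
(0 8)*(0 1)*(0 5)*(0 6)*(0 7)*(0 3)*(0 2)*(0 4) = (0 8 1 5 6 7 3 2 4)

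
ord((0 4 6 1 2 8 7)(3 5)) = 14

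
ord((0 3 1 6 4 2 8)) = 7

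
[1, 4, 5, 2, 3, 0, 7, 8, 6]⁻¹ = [5, 0, 3, 4, 1, 2, 8, 6, 7]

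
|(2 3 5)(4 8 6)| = 3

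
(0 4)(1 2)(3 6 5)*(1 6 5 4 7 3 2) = (0 7 3 5 2 6 4)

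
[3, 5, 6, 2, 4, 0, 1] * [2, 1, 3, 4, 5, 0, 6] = [4, 0, 6, 3, 5, 2, 1]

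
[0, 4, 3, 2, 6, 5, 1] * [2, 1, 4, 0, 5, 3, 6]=[2, 5, 0, 4, 6, 3, 1]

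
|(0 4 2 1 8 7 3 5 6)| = 9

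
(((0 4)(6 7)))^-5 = (0 4)(6 7)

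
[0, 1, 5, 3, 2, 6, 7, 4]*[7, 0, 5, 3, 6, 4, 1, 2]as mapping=[0→7, 1→0, 2→4, 3→3, 4→5, 5→1, 6→2, 7→6]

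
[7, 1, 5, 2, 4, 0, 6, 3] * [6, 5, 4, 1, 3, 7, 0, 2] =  [2, 5, 7, 4, 3, 6, 0, 1]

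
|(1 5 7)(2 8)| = 6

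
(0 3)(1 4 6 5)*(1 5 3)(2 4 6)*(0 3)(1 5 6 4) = (0 5 6)(1 4 2)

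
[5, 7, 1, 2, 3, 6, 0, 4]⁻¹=[6, 2, 3, 4, 7, 0, 5, 1]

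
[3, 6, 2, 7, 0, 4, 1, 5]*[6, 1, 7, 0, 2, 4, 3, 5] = [0, 3, 7, 5, 6, 2, 1, 4] 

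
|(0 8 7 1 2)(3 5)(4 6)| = 10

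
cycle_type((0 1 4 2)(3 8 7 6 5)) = 4.5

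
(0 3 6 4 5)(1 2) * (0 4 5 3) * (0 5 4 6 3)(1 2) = (0 5 6 4)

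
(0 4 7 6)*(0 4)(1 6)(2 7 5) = (1 6 4 5 2 7)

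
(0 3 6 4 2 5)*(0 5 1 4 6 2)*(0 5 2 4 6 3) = (1 6 3 4 5 2)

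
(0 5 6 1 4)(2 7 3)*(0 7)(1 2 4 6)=(0 5 1 6 2)(3 4 7)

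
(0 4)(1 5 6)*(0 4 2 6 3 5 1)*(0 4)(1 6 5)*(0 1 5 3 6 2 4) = (0 4 1 2 3 5 6)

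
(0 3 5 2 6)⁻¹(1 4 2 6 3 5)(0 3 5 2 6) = (0 5 2 1 4 6)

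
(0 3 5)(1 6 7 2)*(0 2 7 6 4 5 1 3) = (1 4 5 2 3)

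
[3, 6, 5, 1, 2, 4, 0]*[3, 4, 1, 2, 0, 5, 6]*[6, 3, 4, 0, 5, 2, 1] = [4, 1, 2, 5, 3, 6, 0]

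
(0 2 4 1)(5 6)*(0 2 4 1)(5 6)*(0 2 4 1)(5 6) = (0 1 4 2)(5 6)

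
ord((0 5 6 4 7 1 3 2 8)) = 9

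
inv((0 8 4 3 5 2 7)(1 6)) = (0 7 2 5 3 4 8)(1 6)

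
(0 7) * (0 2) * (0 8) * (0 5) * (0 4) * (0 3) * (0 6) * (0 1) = (0 7 2 8 5 4 3 6 1)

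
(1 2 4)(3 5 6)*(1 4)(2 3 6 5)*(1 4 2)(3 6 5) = (1 6 5 3)(2 4)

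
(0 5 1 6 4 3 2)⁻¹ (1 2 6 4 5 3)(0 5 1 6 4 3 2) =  (0 4 3 1 2 6)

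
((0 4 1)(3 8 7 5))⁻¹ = (0 1 4)(3 5 7 8)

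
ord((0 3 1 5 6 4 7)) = 7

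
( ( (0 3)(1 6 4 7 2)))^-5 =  (0 3)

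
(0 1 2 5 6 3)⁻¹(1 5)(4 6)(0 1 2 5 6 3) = (2 6)(3 4)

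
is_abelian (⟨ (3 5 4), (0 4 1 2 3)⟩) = no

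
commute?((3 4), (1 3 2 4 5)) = no:(3 4) * (1 3 2 4 5) = (1 3 5)(2 4), (1 3 2 4 5) * (3 4) = (1 4 5)(2 3)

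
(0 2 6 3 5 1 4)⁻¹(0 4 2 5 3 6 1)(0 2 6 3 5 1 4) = (0 6 1 5 3 4 2)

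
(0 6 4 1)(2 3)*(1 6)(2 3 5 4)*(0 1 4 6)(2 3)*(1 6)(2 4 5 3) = (0 5 1 6 2 3 4)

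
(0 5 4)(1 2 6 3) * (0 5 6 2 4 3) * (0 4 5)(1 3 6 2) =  (0 2 1 5 6 4)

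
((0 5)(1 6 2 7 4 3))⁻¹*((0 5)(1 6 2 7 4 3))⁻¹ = (1 4 2)(3 7 6)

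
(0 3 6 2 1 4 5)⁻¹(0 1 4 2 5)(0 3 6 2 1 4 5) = (0 3 4 5 1)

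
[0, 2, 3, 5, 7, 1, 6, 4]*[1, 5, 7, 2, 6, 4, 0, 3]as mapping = [0→1, 1→7, 2→2, 3→4, 4→3, 5→5, 6→0, 7→6]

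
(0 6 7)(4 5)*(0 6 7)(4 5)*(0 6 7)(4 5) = (4 5)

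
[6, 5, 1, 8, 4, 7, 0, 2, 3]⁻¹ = [6, 2, 7, 8, 4, 1, 0, 5, 3]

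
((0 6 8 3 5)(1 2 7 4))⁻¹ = (0 5 3 8 6)(1 4 7 2)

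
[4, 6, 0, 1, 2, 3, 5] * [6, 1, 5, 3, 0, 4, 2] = [0, 2, 6, 1, 5, 3, 4]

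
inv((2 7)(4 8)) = (2 7)(4 8)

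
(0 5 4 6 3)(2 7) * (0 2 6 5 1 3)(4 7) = (0 1 3 2 4 5 7 6)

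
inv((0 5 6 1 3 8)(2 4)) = (0 8 3 1 6 5)(2 4)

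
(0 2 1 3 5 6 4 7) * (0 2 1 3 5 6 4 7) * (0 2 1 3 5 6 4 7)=(0 3 4 2 5 7 1 6)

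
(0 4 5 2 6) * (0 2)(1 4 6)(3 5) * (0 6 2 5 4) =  (0 2 1)(3 4)(5 6)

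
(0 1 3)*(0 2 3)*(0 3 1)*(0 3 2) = (0 3)(1 2)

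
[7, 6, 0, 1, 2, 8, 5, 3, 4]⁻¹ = [2, 3, 4, 7, 8, 6, 1, 0, 5]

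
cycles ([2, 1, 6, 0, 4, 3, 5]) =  (0 2 6 5 3)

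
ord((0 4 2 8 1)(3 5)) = 10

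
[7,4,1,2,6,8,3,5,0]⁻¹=[8,2,3,6,1,7,4,0,5]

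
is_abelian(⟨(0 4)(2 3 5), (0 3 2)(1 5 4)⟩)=no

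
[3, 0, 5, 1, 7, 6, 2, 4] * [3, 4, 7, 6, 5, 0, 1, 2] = [6, 3, 0, 4, 2, 1, 7, 5]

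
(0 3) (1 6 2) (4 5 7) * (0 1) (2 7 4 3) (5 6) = (0 2) (1 5 4 6 7 3) 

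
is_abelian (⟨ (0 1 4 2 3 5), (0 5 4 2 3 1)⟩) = no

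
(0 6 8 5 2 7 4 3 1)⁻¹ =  (0 1 3 4 7 2 5 8 6)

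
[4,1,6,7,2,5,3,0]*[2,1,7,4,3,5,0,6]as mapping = [0→3,1→1,2→0,3→6,4→7,5→5,6→4,7→2]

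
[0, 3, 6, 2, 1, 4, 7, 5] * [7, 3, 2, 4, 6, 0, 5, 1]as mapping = [0→7, 1→4, 2→5, 3→2, 4→3, 5→6, 6→1, 7→0]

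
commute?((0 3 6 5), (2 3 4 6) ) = no:(0 3 6 5) * (2 3 4 6) = (0 4 6 5) (2 3), (2 3 4 6) * (0 3 6 5) = (0 3 4 5) (2 6) 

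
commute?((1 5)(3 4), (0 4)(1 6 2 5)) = no:(1 5)(3 4)*(0 4)(1 6 2 5) = (0 4 3)(2 5 6), (0 4)(1 6 2 5)*(1 5)(3 4) = (0 3 4)(1 6 2)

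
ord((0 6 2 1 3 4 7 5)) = 8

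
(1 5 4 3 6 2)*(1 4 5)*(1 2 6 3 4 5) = (1 2 5)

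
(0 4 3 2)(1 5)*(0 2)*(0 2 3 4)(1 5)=(2 3)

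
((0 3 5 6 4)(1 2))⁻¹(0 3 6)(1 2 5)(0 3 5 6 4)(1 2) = (1 6 2)(3 5 4)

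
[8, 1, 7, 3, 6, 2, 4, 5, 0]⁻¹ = [8, 1, 5, 3, 6, 7, 4, 2, 0]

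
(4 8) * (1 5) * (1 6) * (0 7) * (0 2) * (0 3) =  (0 7 2 3)(1 5 6)(4 8)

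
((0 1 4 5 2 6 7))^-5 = (0 4 2 7 1 5 6)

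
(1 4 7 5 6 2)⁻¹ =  (1 2 6 5 7 4)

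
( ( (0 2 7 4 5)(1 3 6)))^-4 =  (0 2 7 4 5)(1 6 3)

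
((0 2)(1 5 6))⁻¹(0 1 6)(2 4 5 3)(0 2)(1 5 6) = (0 4 6 3)(1 2 5)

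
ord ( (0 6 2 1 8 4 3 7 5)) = 9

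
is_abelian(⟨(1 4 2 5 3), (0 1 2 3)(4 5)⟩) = no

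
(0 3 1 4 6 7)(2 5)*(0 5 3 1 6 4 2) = (0 1 2 3 6 7 5)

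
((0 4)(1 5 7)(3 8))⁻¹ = (0 4)(1 7 5)(3 8)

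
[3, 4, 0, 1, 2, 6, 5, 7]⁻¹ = [2, 3, 4, 0, 1, 6, 5, 7]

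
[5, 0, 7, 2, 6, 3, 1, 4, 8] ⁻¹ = [1, 6, 3, 5, 7, 0, 4, 2, 8] 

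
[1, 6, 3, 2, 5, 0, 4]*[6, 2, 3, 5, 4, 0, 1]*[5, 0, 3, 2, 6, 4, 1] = [3, 0, 4, 2, 5, 1, 6]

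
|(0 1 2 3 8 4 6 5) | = 8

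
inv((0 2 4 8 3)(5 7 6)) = (0 3 8 4 2)(5 6 7)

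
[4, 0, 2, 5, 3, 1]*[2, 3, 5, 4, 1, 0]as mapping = [0→1, 1→2, 2→5, 3→0, 4→4, 5→3]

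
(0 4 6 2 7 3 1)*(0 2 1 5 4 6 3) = (0 6 1 2 7)(3 5 4)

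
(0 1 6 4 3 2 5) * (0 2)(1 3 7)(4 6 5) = (0 3)(1 5 2 4 7)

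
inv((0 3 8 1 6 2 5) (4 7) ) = (0 5 2 6 1 8 3) (4 7) 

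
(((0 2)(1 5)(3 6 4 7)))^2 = (3 4)(6 7)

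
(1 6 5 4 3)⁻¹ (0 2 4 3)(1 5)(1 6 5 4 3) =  (0 2 3 1)(4 6)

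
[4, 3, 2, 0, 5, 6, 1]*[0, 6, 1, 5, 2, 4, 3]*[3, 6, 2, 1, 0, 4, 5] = [2, 4, 6, 3, 0, 1, 5]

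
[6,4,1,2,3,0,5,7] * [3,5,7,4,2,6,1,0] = [1,2,5,7,4,3,6,0]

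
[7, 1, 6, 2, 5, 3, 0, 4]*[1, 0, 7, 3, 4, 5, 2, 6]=[6, 0, 2, 7, 5, 3, 1, 4]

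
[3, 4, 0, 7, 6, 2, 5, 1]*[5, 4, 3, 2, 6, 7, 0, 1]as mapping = [0→2, 1→6, 2→5, 3→1, 4→0, 5→3, 6→7, 7→4]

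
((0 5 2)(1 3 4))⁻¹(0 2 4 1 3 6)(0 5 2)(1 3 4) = (0 1 3 4 6 5)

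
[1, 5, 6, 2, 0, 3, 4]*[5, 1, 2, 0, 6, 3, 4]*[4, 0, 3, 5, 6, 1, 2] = [0, 5, 6, 3, 1, 4, 2]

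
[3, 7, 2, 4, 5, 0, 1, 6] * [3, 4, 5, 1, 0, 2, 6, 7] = [1, 7, 5, 0, 2, 3, 4, 6]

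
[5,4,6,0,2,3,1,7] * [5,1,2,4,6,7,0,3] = [7,6,0,5,2,4,1,3]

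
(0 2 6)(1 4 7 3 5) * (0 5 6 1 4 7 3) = (0 2 1 7)(3 6 5 4)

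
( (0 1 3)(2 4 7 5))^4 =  (0 1 3)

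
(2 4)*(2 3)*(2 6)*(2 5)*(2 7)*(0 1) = (0 1)(2 4 3 6 5 7)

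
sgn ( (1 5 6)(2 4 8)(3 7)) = -1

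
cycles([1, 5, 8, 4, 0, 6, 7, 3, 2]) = (0 1 5 6 7 3 4) (2 8) 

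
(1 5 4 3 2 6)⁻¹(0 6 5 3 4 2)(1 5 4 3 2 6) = (0 1 4 2 3 6)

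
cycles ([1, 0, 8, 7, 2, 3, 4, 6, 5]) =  (0 1)(2 8 5 3 7 6 4)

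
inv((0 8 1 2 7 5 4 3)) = (0 3 4 5 7 2 1 8)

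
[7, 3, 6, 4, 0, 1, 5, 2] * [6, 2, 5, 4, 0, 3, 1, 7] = [7, 4, 1, 0, 6, 2, 3, 5]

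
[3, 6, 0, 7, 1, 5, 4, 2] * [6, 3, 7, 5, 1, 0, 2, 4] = [5, 2, 6, 4, 3, 0, 1, 7]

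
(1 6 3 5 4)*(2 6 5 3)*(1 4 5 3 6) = (1 3 6 2) 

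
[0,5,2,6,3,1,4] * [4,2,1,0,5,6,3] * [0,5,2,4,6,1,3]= [6,3,5,4,0,2,1]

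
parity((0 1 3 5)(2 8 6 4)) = even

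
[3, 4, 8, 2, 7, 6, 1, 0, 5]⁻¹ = [7, 6, 3, 0, 1, 8, 5, 4, 2]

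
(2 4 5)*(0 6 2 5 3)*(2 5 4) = (0 6 5 4 3)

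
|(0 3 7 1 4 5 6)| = 7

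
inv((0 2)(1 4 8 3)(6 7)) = (0 2)(1 3 8 4)(6 7)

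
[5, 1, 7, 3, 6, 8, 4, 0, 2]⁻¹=[7, 1, 8, 3, 6, 0, 4, 2, 5]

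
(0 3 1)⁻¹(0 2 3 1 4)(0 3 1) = (0 4 3 2 1)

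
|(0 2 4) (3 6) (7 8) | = 6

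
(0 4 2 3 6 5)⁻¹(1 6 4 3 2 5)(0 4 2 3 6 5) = (0 1 5 2 6 3)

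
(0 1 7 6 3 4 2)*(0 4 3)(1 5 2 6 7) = (0 5 2 4 6)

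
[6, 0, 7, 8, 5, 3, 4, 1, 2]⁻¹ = [1, 7, 8, 5, 6, 4, 0, 2, 3]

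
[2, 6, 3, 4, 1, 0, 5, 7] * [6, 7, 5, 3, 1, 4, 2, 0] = [5, 2, 3, 1, 7, 6, 4, 0]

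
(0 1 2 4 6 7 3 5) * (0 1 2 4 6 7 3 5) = (0 2 6 3)(1 4 7 5)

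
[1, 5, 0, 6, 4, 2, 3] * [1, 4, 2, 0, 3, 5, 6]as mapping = [0→4, 1→5, 2→1, 3→6, 4→3, 5→2, 6→0]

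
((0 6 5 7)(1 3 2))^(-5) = (0 7 5 6)(1 3 2)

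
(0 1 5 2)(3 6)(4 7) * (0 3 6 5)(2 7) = (0 1)(2 3 5 7 4)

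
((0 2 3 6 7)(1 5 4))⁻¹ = (0 7 6 3 2)(1 4 5)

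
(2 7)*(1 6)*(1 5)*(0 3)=(0 3)(1 6 5)(2 7)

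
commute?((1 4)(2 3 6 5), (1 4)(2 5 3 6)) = no:(1 4)(2 3 6 5) * (1 4)(2 5 3 6) = (2 6 3), (1 4)(2 5 3 6) * (1 4)(2 3 6 5) = (3 5 6)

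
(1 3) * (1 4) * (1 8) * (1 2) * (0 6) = (0 6)(1 3 4 8 2)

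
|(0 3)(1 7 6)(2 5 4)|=6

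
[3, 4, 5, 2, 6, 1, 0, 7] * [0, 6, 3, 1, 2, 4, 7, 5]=[1, 2, 4, 3, 7, 6, 0, 5]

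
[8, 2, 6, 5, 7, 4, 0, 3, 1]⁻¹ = [6, 8, 1, 7, 5, 3, 2, 4, 0]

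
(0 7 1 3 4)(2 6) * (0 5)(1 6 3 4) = (0 7 6 2 3 1 4 5)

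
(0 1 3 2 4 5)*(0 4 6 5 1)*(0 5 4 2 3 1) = (0 5 2 6 4)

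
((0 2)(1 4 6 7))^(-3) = (0 2)(1 4 6 7)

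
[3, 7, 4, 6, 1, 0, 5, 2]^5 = [3, 7, 4, 6, 1, 0, 5, 2]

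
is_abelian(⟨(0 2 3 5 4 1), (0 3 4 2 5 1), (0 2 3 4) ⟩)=no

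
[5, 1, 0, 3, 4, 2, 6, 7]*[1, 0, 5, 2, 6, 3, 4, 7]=[3, 0, 1, 2, 6, 5, 4, 7]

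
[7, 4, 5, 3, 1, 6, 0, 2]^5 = [0, 4, 2, 3, 1, 5, 6, 7]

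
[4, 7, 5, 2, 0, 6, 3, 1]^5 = [4, 7, 5, 2, 0, 6, 3, 1]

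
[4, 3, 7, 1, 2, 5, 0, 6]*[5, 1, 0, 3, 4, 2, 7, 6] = [4, 3, 6, 1, 0, 2, 5, 7]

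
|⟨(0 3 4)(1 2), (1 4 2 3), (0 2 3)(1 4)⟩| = 120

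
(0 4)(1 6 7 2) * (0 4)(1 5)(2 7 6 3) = (1 3 2 5)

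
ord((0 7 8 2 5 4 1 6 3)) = 9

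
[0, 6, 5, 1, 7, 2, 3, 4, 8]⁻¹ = [0, 3, 5, 6, 7, 2, 1, 4, 8]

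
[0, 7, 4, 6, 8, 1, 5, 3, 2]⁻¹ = [0, 5, 8, 7, 2, 6, 3, 1, 4]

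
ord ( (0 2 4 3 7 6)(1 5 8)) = 6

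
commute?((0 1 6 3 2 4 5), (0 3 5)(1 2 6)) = no:(0 1 6 3 2 4 5) * (0 3 5)(1 2 6) = (0 2 4)(3 6 5), (0 3 5)(1 2 6) * (0 1 6 3 2 4 5) = (0 2 3)(1 4 5)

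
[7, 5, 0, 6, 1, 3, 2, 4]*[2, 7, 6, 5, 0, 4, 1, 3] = [3, 4, 2, 1, 7, 5, 6, 0] 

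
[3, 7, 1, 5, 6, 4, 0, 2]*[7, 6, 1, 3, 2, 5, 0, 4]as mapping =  [0→3, 1→4, 2→6, 3→5, 4→0, 5→2, 6→7, 7→1]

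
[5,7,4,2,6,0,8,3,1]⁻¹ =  [5,8,3,7,2,0,4,1,6]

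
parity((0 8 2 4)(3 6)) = even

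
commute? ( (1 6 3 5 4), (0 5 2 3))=no: (1 6 3 5 4) * (0 5 2 3)=(0 5 4 1 6)(2 3), (0 5 2 3) * (1 6 3 5 4)=(0 4 1 6 3)(2 5)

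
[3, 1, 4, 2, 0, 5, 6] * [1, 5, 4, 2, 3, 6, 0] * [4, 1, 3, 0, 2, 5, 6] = [3, 5, 0, 2, 1, 6, 4]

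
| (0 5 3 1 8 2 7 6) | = 8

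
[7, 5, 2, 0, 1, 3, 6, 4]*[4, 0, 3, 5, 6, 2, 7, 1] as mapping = [0→1, 1→2, 2→3, 3→4, 4→0, 5→5, 6→7, 7→6] 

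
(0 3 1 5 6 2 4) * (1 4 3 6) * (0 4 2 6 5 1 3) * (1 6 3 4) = (0 5 4 1 6 3 2)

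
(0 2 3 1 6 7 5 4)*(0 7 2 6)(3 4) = (0 6 2 4 7 5 3 1)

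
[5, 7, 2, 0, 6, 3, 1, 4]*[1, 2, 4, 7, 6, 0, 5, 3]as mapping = [0→0, 1→3, 2→4, 3→1, 4→5, 5→7, 6→2, 7→6]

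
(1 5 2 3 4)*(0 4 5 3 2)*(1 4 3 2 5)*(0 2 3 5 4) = (0 5 2 4) (1 3) 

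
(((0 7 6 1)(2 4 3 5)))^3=(0 1 6 7)(2 5 3 4)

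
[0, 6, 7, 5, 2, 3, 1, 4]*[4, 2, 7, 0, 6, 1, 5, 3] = [4, 5, 3, 1, 7, 0, 2, 6]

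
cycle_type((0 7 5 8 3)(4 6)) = 2.5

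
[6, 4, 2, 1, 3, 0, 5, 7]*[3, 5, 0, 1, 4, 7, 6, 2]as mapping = [0→6, 1→4, 2→0, 3→5, 4→1, 5→3, 6→7, 7→2]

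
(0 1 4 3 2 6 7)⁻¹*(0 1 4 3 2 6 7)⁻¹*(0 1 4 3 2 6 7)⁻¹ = (0 2 1 6 4 7 3)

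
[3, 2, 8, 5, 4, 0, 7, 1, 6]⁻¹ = [5, 7, 1, 0, 4, 3, 8, 6, 2]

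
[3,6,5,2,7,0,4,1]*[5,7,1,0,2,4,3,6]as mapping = [0→0,1→3,2→4,3→1,4→6,5→5,6→2,7→7]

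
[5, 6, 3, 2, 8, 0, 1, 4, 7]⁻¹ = [5, 6, 3, 2, 7, 0, 1, 8, 4]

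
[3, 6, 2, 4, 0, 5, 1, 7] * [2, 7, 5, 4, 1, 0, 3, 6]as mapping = [0→4, 1→3, 2→5, 3→1, 4→2, 5→0, 6→7, 7→6]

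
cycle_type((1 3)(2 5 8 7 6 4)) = 2.6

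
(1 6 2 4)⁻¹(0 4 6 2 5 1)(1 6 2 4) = (0 1 2 4 5 6)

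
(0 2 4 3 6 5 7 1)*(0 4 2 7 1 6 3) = (0 7 6 5 1 4)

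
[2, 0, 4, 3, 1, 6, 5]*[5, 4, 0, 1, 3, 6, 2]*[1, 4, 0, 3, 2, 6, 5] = [1, 6, 3, 4, 2, 0, 5]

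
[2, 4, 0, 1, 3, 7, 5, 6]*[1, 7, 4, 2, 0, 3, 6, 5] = [4, 0, 1, 7, 2, 5, 3, 6]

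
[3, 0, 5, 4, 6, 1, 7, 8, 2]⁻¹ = [1, 5, 8, 0, 3, 2, 4, 6, 7]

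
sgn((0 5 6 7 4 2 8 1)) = -1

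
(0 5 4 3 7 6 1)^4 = (0 7 5 6 4 1 3)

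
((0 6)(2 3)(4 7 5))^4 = (4 7 5)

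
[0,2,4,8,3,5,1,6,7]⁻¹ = [0,6,1,4,2,5,7,8,3]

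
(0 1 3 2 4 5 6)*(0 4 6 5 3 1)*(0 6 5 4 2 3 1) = (0 6 2 5 4 1)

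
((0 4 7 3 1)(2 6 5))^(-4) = (0 4 7 3 1)(2 5 6)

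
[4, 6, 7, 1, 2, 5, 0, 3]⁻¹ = [6, 3, 4, 7, 0, 5, 1, 2]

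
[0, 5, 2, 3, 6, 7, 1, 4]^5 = [0, 1, 2, 3, 4, 5, 6, 7]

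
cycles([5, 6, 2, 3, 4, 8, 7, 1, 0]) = (0 5 8)(1 6 7)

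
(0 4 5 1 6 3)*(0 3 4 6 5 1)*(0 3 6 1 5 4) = (0 1 4 5 3 6)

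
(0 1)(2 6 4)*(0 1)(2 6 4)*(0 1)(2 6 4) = (0 1)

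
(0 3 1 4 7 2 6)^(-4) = (0 4 6 1 2 3 7)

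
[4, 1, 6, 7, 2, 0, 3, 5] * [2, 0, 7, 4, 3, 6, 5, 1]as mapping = [0→3, 1→0, 2→5, 3→1, 4→7, 5→2, 6→4, 7→6]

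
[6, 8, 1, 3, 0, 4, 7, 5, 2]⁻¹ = [4, 2, 8, 3, 5, 7, 0, 6, 1]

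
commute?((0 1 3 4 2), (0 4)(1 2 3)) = no:(0 1 3 4 2) * (0 4)(1 2 3) = (0 2 4 3), (0 4)(1 2 3) * (0 1 3 4 2) = (0 2 4 1)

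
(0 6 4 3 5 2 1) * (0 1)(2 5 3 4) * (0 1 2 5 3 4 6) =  (1 2)(3 4 6 5)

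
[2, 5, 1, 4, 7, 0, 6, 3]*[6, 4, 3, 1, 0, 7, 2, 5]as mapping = [0→3, 1→7, 2→4, 3→0, 4→5, 5→6, 6→2, 7→1]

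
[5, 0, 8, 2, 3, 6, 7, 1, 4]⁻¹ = [1, 7, 3, 4, 8, 0, 5, 6, 2]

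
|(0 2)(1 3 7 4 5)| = 10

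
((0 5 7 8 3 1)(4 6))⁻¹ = (0 1 3 8 7 5)(4 6)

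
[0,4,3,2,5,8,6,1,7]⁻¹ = [0,7,3,2,1,4,6,8,5]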